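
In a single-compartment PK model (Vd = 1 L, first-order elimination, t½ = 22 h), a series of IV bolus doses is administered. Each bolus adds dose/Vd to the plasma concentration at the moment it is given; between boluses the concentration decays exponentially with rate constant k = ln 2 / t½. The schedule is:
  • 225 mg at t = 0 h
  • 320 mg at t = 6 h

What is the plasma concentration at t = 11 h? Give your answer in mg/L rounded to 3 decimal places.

k = ln 2 / 22 = 0.03151 per h
Dose 1 (225 mg at t=0 h): 225·exp(−0.03151·11) = 159.099 mg/L
Dose 2 (320 mg at t=6 h): 320·exp(−0.03151·5) = 273.359 mg/L
C(11) = 159.099 + 273.359 = 432.458 mg/L

432.458 mg/L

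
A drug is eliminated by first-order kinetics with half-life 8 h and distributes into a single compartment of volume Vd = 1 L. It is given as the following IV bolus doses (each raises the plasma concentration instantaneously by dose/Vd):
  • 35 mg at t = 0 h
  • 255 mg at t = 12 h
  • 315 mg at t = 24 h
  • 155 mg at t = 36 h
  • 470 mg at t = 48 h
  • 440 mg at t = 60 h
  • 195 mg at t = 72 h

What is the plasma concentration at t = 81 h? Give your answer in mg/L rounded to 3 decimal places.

193.746 mg/L

k = ln 2 / 8 = 0.08664 per h
Dose 1 (35 mg at t=0 h): 35·exp(−0.08664·81) = 0.031 mg/L
Dose 2 (255 mg at t=12 h): 255·exp(−0.08664·69) = 0.646 mg/L
Dose 3 (315 mg at t=24 h): 315·exp(−0.08664·57) = 2.257 mg/L
Dose 4 (155 mg at t=36 h): 155·exp(−0.08664·45) = 3.141 mg/L
Dose 5 (470 mg at t=48 h): 470·exp(−0.08664·33) = 26.937 mg/L
Dose 6 (440 mg at t=60 h): 440·exp(−0.08664·21) = 71.326 mg/L
Dose 7 (195 mg at t=72 h): 195·exp(−0.08664·9) = 89.408 mg/L
C(81) = 0.031 + 0.646 + 2.257 + 3.141 + 26.937 + 71.326 + 89.408 = 193.746 mg/L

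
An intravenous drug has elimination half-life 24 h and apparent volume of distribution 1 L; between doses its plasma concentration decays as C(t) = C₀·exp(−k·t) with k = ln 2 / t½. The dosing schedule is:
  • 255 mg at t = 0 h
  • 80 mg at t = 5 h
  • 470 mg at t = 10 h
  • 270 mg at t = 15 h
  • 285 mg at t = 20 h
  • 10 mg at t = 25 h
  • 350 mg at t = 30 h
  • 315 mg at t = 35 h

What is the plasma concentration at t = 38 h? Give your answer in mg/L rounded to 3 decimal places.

1207.240 mg/L

k = ln 2 / 24 = 0.02888 per h
Dose 1 (255 mg at t=0 h): 255·exp(−0.02888·38) = 85.096 mg/L
Dose 2 (80 mg at t=5 h): 80·exp(−0.02888·33) = 30.844 mg/L
Dose 3 (470 mg at t=10 h): 470·exp(−0.02888·28) = 209.361 mg/L
Dose 4 (270 mg at t=15 h): 270·exp(−0.02888·23) = 138.956 mg/L
Dose 5 (285 mg at t=20 h): 285·exp(−0.02888·18) = 169.462 mg/L
Dose 6 (10 mg at t=25 h): 10·exp(−0.02888·13) = 6.870 mg/L
Dose 7 (350 mg at t=30 h): 350·exp(−0.02888·8) = 277.795 mg/L
Dose 8 (315 mg at t=35 h): 315·exp(−0.02888·3) = 288.856 mg/L
C(38) = 85.096 + 30.844 + 209.361 + 138.956 + 169.462 + 6.870 + 277.795 + 288.856 = 1207.240 mg/L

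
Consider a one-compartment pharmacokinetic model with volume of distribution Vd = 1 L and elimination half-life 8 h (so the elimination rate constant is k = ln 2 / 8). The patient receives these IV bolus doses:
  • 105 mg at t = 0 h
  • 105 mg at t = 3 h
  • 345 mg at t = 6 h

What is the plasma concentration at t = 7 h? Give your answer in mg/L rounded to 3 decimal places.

447.864 mg/L

k = ln 2 / 8 = 0.08664 per h
Dose 1 (105 mg at t=0 h): 105·exp(−0.08664·7) = 57.252 mg/L
Dose 2 (105 mg at t=3 h): 105·exp(−0.08664·4) = 74.246 mg/L
Dose 3 (345 mg at t=6 h): 345·exp(−0.08664·1) = 316.366 mg/L
C(7) = 57.252 + 74.246 + 316.366 = 447.864 mg/L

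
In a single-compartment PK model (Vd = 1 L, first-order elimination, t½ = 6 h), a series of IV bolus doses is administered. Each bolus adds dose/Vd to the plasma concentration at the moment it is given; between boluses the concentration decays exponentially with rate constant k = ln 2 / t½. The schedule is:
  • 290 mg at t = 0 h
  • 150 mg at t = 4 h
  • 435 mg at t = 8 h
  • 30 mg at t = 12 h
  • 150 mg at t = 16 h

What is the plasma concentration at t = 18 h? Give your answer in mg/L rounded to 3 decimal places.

337.085 mg/L

k = ln 2 / 6 = 0.11552 per h
Dose 1 (290 mg at t=0 h): 290·exp(−0.11552·18) = 36.250 mg/L
Dose 2 (150 mg at t=4 h): 150·exp(−0.11552·14) = 29.764 mg/L
Dose 3 (435 mg at t=8 h): 435·exp(−0.11552·10) = 137.016 mg/L
Dose 4 (30 mg at t=12 h): 30·exp(−0.11552·6) = 15.000 mg/L
Dose 5 (150 mg at t=16 h): 150·exp(−0.11552·2) = 119.055 mg/L
C(18) = 36.250 + 29.764 + 137.016 + 15.000 + 119.055 = 337.085 mg/L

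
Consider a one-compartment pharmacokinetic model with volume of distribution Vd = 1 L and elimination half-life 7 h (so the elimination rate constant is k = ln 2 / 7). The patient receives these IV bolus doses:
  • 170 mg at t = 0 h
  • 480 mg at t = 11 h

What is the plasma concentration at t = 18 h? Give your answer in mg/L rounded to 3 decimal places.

k = ln 2 / 7 = 0.09902 per h
Dose 1 (170 mg at t=0 h): 170·exp(−0.09902·18) = 28.600 mg/L
Dose 2 (480 mg at t=11 h): 480·exp(−0.09902·7) = 240.000 mg/L
C(18) = 28.600 + 240.000 = 268.600 mg/L

268.600 mg/L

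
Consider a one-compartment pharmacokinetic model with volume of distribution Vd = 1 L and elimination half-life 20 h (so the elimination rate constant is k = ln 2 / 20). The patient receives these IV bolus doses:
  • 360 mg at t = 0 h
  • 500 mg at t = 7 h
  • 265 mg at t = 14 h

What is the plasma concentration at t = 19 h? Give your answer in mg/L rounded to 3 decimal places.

739.062 mg/L

k = ln 2 / 20 = 0.03466 per h
Dose 1 (360 mg at t=0 h): 360·exp(−0.03466·19) = 186.348 mg/L
Dose 2 (500 mg at t=7 h): 500·exp(−0.03466·12) = 329.877 mg/L
Dose 3 (265 mg at t=14 h): 265·exp(−0.03466·5) = 222.838 mg/L
C(19) = 186.348 + 329.877 + 222.838 = 739.062 mg/L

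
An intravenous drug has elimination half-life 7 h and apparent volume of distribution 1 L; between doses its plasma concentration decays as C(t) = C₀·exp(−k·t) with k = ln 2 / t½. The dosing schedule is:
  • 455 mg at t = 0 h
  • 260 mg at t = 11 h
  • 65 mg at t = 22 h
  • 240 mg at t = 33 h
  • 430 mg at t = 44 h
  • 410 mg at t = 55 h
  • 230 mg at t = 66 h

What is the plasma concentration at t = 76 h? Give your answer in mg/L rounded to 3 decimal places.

k = ln 2 / 7 = 0.09902 per h
Dose 1 (455 mg at t=0 h): 455·exp(−0.09902·76) = 0.245 mg/L
Dose 2 (260 mg at t=11 h): 260·exp(−0.09902·65) = 0.417 mg/L
Dose 3 (65 mg at t=22 h): 65·exp(−0.09902·54) = 0.310 mg/L
Dose 4 (240 mg at t=33 h): 240·exp(−0.09902·43) = 3.396 mg/L
Dose 5 (430 mg at t=44 h): 430·exp(−0.09902·32) = 18.086 mg/L
Dose 6 (410 mg at t=55 h): 410·exp(−0.09902·21) = 51.250 mg/L
Dose 7 (230 mg at t=66 h): 230·exp(−0.09902·10) = 85.445 mg/L
C(76) = 0.245 + 0.417 + 0.310 + 3.396 + 18.086 + 51.250 + 85.445 = 159.148 mg/L

159.148 mg/L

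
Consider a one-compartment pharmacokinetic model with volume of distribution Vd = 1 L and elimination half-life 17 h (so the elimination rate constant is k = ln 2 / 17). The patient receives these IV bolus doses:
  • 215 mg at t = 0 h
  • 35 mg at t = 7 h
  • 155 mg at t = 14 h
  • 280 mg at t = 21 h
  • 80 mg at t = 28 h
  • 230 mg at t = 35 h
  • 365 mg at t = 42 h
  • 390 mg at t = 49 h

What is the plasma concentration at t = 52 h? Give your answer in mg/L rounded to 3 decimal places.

876.363 mg/L

k = ln 2 / 17 = 0.04077 per h
Dose 1 (215 mg at t=0 h): 215·exp(−0.04077·52) = 25.801 mg/L
Dose 2 (35 mg at t=7 h): 35·exp(−0.04077·45) = 5.588 mg/L
Dose 3 (155 mg at t=14 h): 155·exp(−0.04077·38) = 32.919 mg/L
Dose 4 (280 mg at t=21 h): 280·exp(−0.04077·31) = 79.108 mg/L
Dose 5 (80 mg at t=28 h): 80·exp(−0.04077·24) = 30.068 mg/L
Dose 6 (230 mg at t=35 h): 230·exp(−0.04077·17) = 115.000 mg/L
Dose 7 (365 mg at t=42 h): 365·exp(−0.04077·10) = 242.782 mg/L
Dose 8 (390 mg at t=49 h): 390·exp(−0.04077·3) = 345.097 mg/L
C(52) = 25.801 + 5.588 + 32.919 + 79.108 + 30.068 + 115.000 + 242.782 + 345.097 = 876.363 mg/L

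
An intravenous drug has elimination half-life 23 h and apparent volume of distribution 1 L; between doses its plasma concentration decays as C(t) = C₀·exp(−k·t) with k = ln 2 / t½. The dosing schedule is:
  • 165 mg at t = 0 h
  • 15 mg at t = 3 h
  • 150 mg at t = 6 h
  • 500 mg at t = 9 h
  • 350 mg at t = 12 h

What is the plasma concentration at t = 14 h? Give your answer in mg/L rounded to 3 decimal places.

996.425 mg/L

k = ln 2 / 23 = 0.03014 per h
Dose 1 (165 mg at t=0 h): 165·exp(−0.03014·14) = 108.205 mg/L
Dose 2 (15 mg at t=3 h): 15·exp(−0.03014·11) = 10.768 mg/L
Dose 3 (150 mg at t=6 h): 150·exp(−0.03014·8) = 117.865 mg/L
Dose 4 (500 mg at t=9 h): 500·exp(−0.03014·5) = 430.060 mg/L
Dose 5 (350 mg at t=12 h): 350·exp(−0.03014·2) = 329.527 mg/L
C(14) = 108.205 + 10.768 + 117.865 + 430.060 + 329.527 = 996.425 mg/L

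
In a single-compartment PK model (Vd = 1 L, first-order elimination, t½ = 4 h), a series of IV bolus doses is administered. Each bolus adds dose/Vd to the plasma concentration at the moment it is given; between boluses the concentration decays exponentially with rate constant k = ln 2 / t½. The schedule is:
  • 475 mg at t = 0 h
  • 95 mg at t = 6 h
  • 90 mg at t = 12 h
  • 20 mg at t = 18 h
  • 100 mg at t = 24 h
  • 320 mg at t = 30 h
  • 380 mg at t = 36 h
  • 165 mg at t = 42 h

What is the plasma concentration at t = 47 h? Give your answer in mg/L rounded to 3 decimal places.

145.094 mg/L

k = ln 2 / 4 = 0.17329 per h
Dose 1 (475 mg at t=0 h): 475·exp(−0.17329·47) = 0.138 mg/L
Dose 2 (95 mg at t=6 h): 95·exp(−0.17329·41) = 0.078 mg/L
Dose 3 (90 mg at t=12 h): 90·exp(−0.17329·35) = 0.209 mg/L
Dose 4 (20 mg at t=18 h): 20·exp(−0.17329·29) = 0.131 mg/L
Dose 5 (100 mg at t=24 h): 100·exp(−0.17329·23) = 1.858 mg/L
Dose 6 (320 mg at t=30 h): 320·exp(−0.17329·17) = 16.818 mg/L
Dose 7 (380 mg at t=36 h): 380·exp(−0.17329·11) = 56.487 mg/L
Dose 8 (165 mg at t=42 h): 165·exp(−0.17329·5) = 69.374 mg/L
C(47) = 0.138 + 0.078 + 0.209 + 0.131 + 1.858 + 16.818 + 56.487 + 69.374 = 145.094 mg/L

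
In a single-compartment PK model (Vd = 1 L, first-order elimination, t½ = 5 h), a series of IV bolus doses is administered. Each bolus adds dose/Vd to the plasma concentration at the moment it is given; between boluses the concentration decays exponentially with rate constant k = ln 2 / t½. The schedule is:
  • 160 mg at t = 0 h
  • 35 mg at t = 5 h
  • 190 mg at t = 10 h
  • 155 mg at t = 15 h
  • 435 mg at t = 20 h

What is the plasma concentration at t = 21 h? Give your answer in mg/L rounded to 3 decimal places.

k = ln 2 / 5 = 0.13863 per h
Dose 1 (160 mg at t=0 h): 160·exp(−0.13863·21) = 8.706 mg/L
Dose 2 (35 mg at t=5 h): 35·exp(−0.13863·16) = 3.809 mg/L
Dose 3 (190 mg at t=10 h): 190·exp(−0.13863·11) = 41.351 mg/L
Dose 4 (155 mg at t=15 h): 155·exp(−0.13863·6) = 67.468 mg/L
Dose 5 (435 mg at t=20 h): 435·exp(−0.13863·1) = 378.689 mg/L
C(21) = 8.706 + 3.809 + 41.351 + 67.468 + 378.689 = 500.022 mg/L

500.022 mg/L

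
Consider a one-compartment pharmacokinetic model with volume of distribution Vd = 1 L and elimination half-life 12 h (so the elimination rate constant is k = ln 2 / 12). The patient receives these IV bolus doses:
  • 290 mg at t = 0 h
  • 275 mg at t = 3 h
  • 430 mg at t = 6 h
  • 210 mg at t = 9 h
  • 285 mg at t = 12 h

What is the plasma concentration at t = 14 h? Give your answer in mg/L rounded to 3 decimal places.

k = ln 2 / 12 = 0.05776 per h
Dose 1 (290 mg at t=0 h): 290·exp(−0.05776·14) = 129.180 mg/L
Dose 2 (275 mg at t=3 h): 275·exp(−0.05776·11) = 145.676 mg/L
Dose 3 (430 mg at t=6 h): 430·exp(−0.05776·8) = 270.883 mg/L
Dose 4 (210 mg at t=9 h): 210·exp(−0.05776·5) = 157.322 mg/L
Dose 5 (285 mg at t=12 h): 285·exp(−0.05776·2) = 253.906 mg/L
C(14) = 129.180 + 145.676 + 270.883 + 157.322 + 253.906 = 956.968 mg/L

956.968 mg/L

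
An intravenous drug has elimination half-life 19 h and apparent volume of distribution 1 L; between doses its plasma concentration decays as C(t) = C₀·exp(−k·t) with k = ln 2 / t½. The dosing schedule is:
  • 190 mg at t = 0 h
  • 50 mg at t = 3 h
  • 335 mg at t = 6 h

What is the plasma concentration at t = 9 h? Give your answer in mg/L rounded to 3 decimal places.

477.265 mg/L

k = ln 2 / 19 = 0.03648 per h
Dose 1 (190 mg at t=0 h): 190·exp(−0.03648·9) = 136.823 mg/L
Dose 2 (50 mg at t=3 h): 50·exp(−0.03648·6) = 40.171 mg/L
Dose 3 (335 mg at t=6 h): 335·exp(−0.03648·3) = 300.271 mg/L
C(9) = 136.823 + 40.171 + 300.271 = 477.265 mg/L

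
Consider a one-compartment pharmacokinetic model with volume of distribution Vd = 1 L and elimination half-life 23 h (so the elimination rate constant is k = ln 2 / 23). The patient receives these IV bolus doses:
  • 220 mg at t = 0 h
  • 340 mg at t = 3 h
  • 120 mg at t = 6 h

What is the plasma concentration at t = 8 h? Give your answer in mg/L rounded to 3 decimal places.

k = ln 2 / 23 = 0.03014 per h
Dose 1 (220 mg at t=0 h): 220·exp(−0.03014·8) = 172.869 mg/L
Dose 2 (340 mg at t=3 h): 340·exp(−0.03014·5) = 292.441 mg/L
Dose 3 (120 mg at t=6 h): 120·exp(−0.03014·2) = 112.981 mg/L
C(8) = 172.869 + 292.441 + 112.981 = 578.290 mg/L

578.290 mg/L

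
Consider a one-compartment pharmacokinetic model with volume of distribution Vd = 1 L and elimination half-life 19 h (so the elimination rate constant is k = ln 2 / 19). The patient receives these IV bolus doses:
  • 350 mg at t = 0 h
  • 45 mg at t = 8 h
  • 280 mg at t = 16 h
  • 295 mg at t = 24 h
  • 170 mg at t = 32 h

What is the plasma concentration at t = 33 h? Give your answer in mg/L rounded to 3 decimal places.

650.029 mg/L

k = ln 2 / 19 = 0.03648 per h
Dose 1 (350 mg at t=0 h): 350·exp(−0.03648·33) = 105.009 mg/L
Dose 2 (45 mg at t=8 h): 45·exp(−0.03648·25) = 18.077 mg/L
Dose 3 (280 mg at t=16 h): 280·exp(−0.03648·17) = 150.597 mg/L
Dose 4 (295 mg at t=24 h): 295·exp(−0.03648·9) = 212.436 mg/L
Dose 5 (170 mg at t=32 h): 170·exp(−0.03648·1) = 163.910 mg/L
C(33) = 105.009 + 18.077 + 150.597 + 212.436 + 163.910 = 650.029 mg/L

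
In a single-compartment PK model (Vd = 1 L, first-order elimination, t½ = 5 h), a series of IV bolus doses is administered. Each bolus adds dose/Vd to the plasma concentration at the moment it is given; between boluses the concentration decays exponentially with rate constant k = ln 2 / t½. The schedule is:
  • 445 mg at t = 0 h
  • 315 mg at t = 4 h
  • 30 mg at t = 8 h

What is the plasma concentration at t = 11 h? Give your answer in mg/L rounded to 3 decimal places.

236.004 mg/L

k = ln 2 / 5 = 0.13863 per h
Dose 1 (445 mg at t=0 h): 445·exp(−0.13863·11) = 96.849 mg/L
Dose 2 (315 mg at t=4 h): 315·exp(−0.13863·7) = 119.363 mg/L
Dose 3 (30 mg at t=8 h): 30·exp(−0.13863·3) = 19.793 mg/L
C(11) = 96.849 + 119.363 + 19.793 = 236.004 mg/L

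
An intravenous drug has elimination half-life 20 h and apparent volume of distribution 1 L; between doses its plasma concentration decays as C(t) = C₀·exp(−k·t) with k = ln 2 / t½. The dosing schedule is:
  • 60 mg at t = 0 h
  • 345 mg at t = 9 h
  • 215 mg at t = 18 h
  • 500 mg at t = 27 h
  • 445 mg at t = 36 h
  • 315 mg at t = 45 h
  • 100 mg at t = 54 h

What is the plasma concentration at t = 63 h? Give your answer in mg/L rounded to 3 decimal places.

k = ln 2 / 20 = 0.03466 per h
Dose 1 (60 mg at t=0 h): 60·exp(−0.03466·63) = 6.759 mg/L
Dose 2 (345 mg at t=9 h): 345·exp(−0.03466·54) = 53.093 mg/L
Dose 3 (215 mg at t=18 h): 215·exp(−0.03466·45) = 45.198 mg/L
Dose 4 (500 mg at t=27 h): 500·exp(−0.03466·36) = 143.587 mg/L
Dose 5 (445 mg at t=36 h): 445·exp(−0.03466·27) = 174.570 mg/L
Dose 6 (315 mg at t=45 h): 315·exp(−0.03466·18) = 168.804 mg/L
Dose 7 (100 mg at t=54 h): 100·exp(−0.03466·9) = 73.204 mg/L
C(63) = 6.759 + 53.093 + 45.198 + 143.587 + 174.570 + 168.804 + 73.204 = 665.217 mg/L

665.217 mg/L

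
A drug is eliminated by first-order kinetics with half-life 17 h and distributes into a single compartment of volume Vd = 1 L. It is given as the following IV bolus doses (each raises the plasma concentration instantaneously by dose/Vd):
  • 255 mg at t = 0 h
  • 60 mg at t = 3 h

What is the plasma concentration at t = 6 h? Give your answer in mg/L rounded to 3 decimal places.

252.753 mg/L

k = ln 2 / 17 = 0.04077 per h
Dose 1 (255 mg at t=0 h): 255·exp(−0.04077·6) = 199.661 mg/L
Dose 2 (60 mg at t=3 h): 60·exp(−0.04077·3) = 53.092 mg/L
C(6) = 199.661 + 53.092 = 252.753 mg/L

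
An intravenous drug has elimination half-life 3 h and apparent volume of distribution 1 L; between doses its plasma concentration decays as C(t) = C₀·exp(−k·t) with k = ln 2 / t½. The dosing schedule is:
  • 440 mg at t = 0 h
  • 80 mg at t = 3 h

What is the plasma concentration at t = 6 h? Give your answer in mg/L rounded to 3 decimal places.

150.000 mg/L

k = ln 2 / 3 = 0.23105 per h
Dose 1 (440 mg at t=0 h): 440·exp(−0.23105·6) = 110.000 mg/L
Dose 2 (80 mg at t=3 h): 80·exp(−0.23105·3) = 40.000 mg/L
C(6) = 110.000 + 40.000 = 150.000 mg/L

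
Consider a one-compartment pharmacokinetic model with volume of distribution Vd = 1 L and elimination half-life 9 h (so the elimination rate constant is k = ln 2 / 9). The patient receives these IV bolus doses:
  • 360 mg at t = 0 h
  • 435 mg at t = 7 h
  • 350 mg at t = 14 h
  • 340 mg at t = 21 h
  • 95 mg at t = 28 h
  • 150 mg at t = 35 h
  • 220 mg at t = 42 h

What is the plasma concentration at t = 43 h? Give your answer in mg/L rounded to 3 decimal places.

k = ln 2 / 9 = 0.07702 per h
Dose 1 (360 mg at t=0 h): 360·exp(−0.07702·43) = 13.123 mg/L
Dose 2 (435 mg at t=7 h): 435·exp(−0.07702·36) = 27.188 mg/L
Dose 3 (350 mg at t=14 h): 350·exp(−0.07702·29) = 37.504 mg/L
Dose 4 (340 mg at t=21 h): 340·exp(−0.07702·22) = 62.464 mg/L
Dose 5 (95 mg at t=28 h): 95·exp(−0.07702·15) = 29.923 mg/L
Dose 6 (150 mg at t=35 h): 150·exp(−0.07702·8) = 81.004 mg/L
Dose 7 (220 mg at t=42 h): 220·exp(−0.07702·1) = 203.692 mg/L
C(43) = 13.123 + 27.188 + 37.504 + 62.464 + 29.923 + 81.004 + 203.692 = 454.899 mg/L

454.899 mg/L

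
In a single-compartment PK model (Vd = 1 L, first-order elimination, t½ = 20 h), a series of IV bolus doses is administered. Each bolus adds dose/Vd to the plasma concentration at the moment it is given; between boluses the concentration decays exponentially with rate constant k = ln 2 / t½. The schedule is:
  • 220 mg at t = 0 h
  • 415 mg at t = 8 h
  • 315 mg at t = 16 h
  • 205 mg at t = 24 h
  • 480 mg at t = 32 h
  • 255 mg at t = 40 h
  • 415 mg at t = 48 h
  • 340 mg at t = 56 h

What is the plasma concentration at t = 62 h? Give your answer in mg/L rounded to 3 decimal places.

1028.713 mg/L

k = ln 2 / 20 = 0.03466 per h
Dose 1 (220 mg at t=0 h): 220·exp(−0.03466·62) = 25.658 mg/L
Dose 2 (415 mg at t=8 h): 415·exp(−0.03466·54) = 63.866 mg/L
Dose 3 (315 mg at t=16 h): 315·exp(−0.03466·46) = 63.965 mg/L
Dose 4 (205 mg at t=24 h): 205·exp(−0.03466·38) = 54.928 mg/L
Dose 5 (480 mg at t=32 h): 480·exp(−0.03466·30) = 169.706 mg/L
Dose 6 (255 mg at t=40 h): 255·exp(−0.03466·22) = 118.962 mg/L
Dose 7 (415 mg at t=48 h): 415·exp(−0.03466·14) = 255.462 mg/L
Dose 8 (340 mg at t=56 h): 340·exp(−0.03466·6) = 276.166 mg/L
C(62) = 25.658 + 63.866 + 63.965 + 54.928 + 169.706 + 118.962 + 255.462 + 276.166 = 1028.713 mg/L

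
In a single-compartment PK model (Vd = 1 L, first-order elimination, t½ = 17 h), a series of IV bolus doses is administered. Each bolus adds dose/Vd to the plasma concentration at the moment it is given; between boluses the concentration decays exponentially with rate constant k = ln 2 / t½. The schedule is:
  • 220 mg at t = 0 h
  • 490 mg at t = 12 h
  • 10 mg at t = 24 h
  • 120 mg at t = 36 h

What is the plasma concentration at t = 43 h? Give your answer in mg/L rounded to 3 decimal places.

k = ln 2 / 17 = 0.04077 per h
Dose 1 (220 mg at t=0 h): 220·exp(−0.04077·43) = 38.106 mg/L
Dose 2 (490 mg at t=12 h): 490·exp(−0.04077·31) = 138.439 mg/L
Dose 3 (10 mg at t=24 h): 10·exp(−0.04077·19) = 4.608 mg/L
Dose 4 (120 mg at t=36 h): 120·exp(−0.04077·7) = 90.204 mg/L
C(43) = 38.106 + 138.439 + 4.608 + 90.204 = 271.358 mg/L

271.358 mg/L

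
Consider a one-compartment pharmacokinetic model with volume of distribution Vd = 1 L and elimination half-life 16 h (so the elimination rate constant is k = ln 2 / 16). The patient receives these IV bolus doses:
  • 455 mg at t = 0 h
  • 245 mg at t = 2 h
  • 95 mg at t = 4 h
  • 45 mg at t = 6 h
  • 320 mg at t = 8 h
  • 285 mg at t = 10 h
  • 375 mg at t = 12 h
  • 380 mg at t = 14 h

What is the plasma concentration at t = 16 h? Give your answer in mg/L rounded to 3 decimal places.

k = ln 2 / 16 = 0.04332 per h
Dose 1 (455 mg at t=0 h): 455·exp(−0.04332·16) = 227.500 mg/L
Dose 2 (245 mg at t=2 h): 245·exp(−0.04332·14) = 133.587 mg/L
Dose 3 (95 mg at t=4 h): 95·exp(−0.04332·12) = 56.487 mg/L
Dose 4 (45 mg at t=6 h): 45·exp(−0.04332·10) = 29.179 mg/L
Dose 5 (320 mg at t=8 h): 320·exp(−0.04332·8) = 226.274 mg/L
Dose 6 (285 mg at t=10 h): 285·exp(−0.04332·6) = 219.765 mg/L
Dose 7 (375 mg at t=12 h): 375·exp(−0.04332·4) = 315.336 mg/L
Dose 8 (380 mg at t=14 h): 380·exp(−0.04332·2) = 348.462 mg/L
C(16) = 227.500 + 133.587 + 56.487 + 29.179 + 226.274 + 219.765 + 315.336 + 348.462 = 1556.590 mg/L

1556.590 mg/L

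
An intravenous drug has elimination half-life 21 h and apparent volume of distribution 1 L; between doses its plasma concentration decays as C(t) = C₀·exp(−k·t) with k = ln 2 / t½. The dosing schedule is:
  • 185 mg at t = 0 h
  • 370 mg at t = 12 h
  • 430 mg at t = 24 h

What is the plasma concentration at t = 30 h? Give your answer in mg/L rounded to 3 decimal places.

625.728 mg/L

k = ln 2 / 21 = 0.03301 per h
Dose 1 (185 mg at t=0 h): 185·exp(−0.03301·30) = 68.727 mg/L
Dose 2 (370 mg at t=12 h): 370·exp(−0.03301·18) = 204.257 mg/L
Dose 3 (430 mg at t=24 h): 430·exp(−0.03301·6) = 352.744 mg/L
C(30) = 68.727 + 204.257 + 352.744 = 625.728 mg/L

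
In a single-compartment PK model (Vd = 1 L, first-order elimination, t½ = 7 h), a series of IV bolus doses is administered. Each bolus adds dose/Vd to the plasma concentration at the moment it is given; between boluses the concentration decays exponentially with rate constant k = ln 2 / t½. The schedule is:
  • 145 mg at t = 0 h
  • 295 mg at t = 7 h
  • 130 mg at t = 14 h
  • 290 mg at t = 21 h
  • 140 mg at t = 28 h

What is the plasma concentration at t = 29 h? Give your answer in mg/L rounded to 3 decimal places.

329.174 mg/L

k = ln 2 / 7 = 0.09902 per h
Dose 1 (145 mg at t=0 h): 145·exp(−0.09902·29) = 8.208 mg/L
Dose 2 (295 mg at t=7 h): 295·exp(−0.09902·22) = 33.399 mg/L
Dose 3 (130 mg at t=14 h): 130·exp(−0.09902·15) = 29.436 mg/L
Dose 4 (290 mg at t=21 h): 290·exp(−0.09902·8) = 131.330 mg/L
Dose 5 (140 mg at t=28 h): 140·exp(−0.09902·1) = 126.801 mg/L
C(29) = 8.208 + 33.399 + 29.436 + 131.330 + 126.801 = 329.174 mg/L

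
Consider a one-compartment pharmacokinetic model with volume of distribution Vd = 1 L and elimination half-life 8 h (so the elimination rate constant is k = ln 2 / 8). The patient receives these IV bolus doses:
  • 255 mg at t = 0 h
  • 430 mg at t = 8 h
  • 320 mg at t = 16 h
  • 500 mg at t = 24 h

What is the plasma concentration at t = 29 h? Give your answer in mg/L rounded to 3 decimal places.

518.331 mg/L

k = ln 2 / 8 = 0.08664 per h
Dose 1 (255 mg at t=0 h): 255·exp(−0.08664·29) = 20.668 mg/L
Dose 2 (430 mg at t=8 h): 430·exp(−0.08664·21) = 69.705 mg/L
Dose 3 (320 mg at t=16 h): 320·exp(−0.08664·13) = 103.747 mg/L
Dose 4 (500 mg at t=24 h): 500·exp(−0.08664·5) = 324.210 mg/L
C(29) = 20.668 + 69.705 + 103.747 + 324.210 = 518.331 mg/L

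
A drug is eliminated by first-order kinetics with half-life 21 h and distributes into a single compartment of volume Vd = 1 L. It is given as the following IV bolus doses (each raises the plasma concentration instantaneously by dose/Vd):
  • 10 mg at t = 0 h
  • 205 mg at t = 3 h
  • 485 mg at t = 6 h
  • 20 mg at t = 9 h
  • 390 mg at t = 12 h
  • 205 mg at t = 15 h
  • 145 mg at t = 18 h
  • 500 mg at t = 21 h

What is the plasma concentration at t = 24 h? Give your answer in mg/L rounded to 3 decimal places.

k = ln 2 / 21 = 0.03301 per h
Dose 1 (10 mg at t=0 h): 10·exp(−0.03301·24) = 4.529 mg/L
Dose 2 (205 mg at t=3 h): 205·exp(−0.03301·21) = 102.500 mg/L
Dose 3 (485 mg at t=6 h): 485·exp(−0.03301·18) = 267.742 mg/L
Dose 4 (20 mg at t=9 h): 20·exp(−0.03301·15) = 12.190 mg/L
Dose 5 (390 mg at t=12 h): 390·exp(−0.03301·12) = 262.451 mg/L
Dose 6 (205 mg at t=15 h): 205·exp(−0.03301·9) = 152.314 mg/L
Dose 7 (145 mg at t=18 h): 145·exp(−0.03301·6) = 118.949 mg/L
Dose 8 (500 mg at t=21 h): 500·exp(−0.03301·3) = 452.862 mg/L
C(24) = 4.529 + 102.500 + 267.742 + 12.190 + 262.451 + 152.314 + 118.949 + 452.862 = 1373.536 mg/L

1373.536 mg/L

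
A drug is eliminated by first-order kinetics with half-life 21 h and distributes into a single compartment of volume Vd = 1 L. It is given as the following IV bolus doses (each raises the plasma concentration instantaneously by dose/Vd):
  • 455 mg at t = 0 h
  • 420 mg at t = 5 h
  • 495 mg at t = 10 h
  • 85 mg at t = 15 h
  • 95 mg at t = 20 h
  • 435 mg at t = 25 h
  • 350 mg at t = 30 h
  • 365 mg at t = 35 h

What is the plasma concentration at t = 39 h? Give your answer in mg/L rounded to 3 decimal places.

k = ln 2 / 21 = 0.03301 per h
Dose 1 (455 mg at t=0 h): 455·exp(−0.03301·39) = 125.590 mg/L
Dose 2 (420 mg at t=5 h): 420·exp(−0.03301·34) = 136.731 mg/L
Dose 3 (495 mg at t=10 h): 495·exp(−0.03301·29) = 190.063 mg/L
Dose 4 (85 mg at t=15 h): 85·exp(−0.03301·24) = 38.493 mg/L
Dose 5 (95 mg at t=20 h): 95·exp(−0.03301·19) = 50.741 mg/L
Dose 6 (435 mg at t=25 h): 435·exp(−0.03301·14) = 274.033 mg/L
Dose 7 (350 mg at t=30 h): 350·exp(−0.03301·9) = 260.049 mg/L
Dose 8 (365 mg at t=35 h): 365·exp(−0.03301·4) = 319.855 mg/L
C(39) = 125.590 + 136.731 + 190.063 + 38.493 + 50.741 + 274.033 + 260.049 + 319.855 = 1395.556 mg/L

1395.556 mg/L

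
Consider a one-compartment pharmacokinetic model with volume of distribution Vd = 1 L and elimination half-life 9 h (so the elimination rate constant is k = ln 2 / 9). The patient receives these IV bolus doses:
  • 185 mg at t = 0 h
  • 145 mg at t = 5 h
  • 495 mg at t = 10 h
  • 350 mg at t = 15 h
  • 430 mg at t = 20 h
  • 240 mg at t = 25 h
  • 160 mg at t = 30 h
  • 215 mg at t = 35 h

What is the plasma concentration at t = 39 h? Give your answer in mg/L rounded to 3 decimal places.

547.088 mg/L

k = ln 2 / 9 = 0.07702 per h
Dose 1 (185 mg at t=0 h): 185·exp(−0.07702·39) = 9.177 mg/L
Dose 2 (145 mg at t=5 h): 145·exp(−0.07702·34) = 10.572 mg/L
Dose 3 (495 mg at t=10 h): 495·exp(−0.07702·29) = 53.042 mg/L
Dose 4 (350 mg at t=15 h): 350·exp(−0.07702·24) = 55.122 mg/L
Dose 5 (430 mg at t=20 h): 430·exp(−0.07702·19) = 99.532 mg/L
Dose 6 (240 mg at t=25 h): 240·exp(−0.07702·14) = 81.647 mg/L
Dose 7 (160 mg at t=30 h): 160·exp(−0.07702·9) = 80.000 mg/L
Dose 8 (215 mg at t=35 h): 215·exp(−0.07702·4) = 157.996 mg/L
C(39) = 9.177 + 10.572 + 53.042 + 55.122 + 99.532 + 81.647 + 80.000 + 157.996 = 547.088 mg/L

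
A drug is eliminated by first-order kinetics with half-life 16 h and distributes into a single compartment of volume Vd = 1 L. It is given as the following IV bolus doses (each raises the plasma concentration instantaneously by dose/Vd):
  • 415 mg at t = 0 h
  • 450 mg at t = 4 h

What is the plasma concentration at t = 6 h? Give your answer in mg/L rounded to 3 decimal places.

732.661 mg/L

k = ln 2 / 16 = 0.04332 per h
Dose 1 (415 mg at t=0 h): 415·exp(−0.04332·6) = 320.009 mg/L
Dose 2 (450 mg at t=4 h): 450·exp(−0.04332·2) = 412.652 mg/L
C(6) = 320.009 + 412.652 = 732.661 mg/L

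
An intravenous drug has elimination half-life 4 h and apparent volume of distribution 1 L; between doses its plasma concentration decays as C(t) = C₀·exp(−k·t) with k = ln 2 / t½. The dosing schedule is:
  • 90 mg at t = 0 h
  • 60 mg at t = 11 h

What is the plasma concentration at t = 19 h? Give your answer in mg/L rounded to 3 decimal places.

18.345 mg/L

k = ln 2 / 4 = 0.17329 per h
Dose 1 (90 mg at t=0 h): 90·exp(−0.17329·19) = 3.345 mg/L
Dose 2 (60 mg at t=11 h): 60·exp(−0.17329·8) = 15.000 mg/L
C(19) = 3.345 + 15.000 = 18.345 mg/L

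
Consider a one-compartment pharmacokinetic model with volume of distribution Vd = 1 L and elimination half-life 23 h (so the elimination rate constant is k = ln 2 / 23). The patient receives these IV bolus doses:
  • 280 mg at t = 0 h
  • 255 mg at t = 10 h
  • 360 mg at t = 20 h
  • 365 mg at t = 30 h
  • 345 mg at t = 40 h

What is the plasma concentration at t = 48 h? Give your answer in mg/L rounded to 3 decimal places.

k = ln 2 / 23 = 0.03014 per h
Dose 1 (280 mg at t=0 h): 280·exp(−0.03014·48) = 65.905 mg/L
Dose 2 (255 mg at t=10 h): 255·exp(−0.03014·38) = 81.131 mg/L
Dose 3 (360 mg at t=20 h): 360·exp(−0.03014·28) = 154.821 mg/L
Dose 4 (365 mg at t=30 h): 365·exp(−0.03014·18) = 212.180 mg/L
Dose 5 (345 mg at t=40 h): 345·exp(−0.03014·8) = 271.090 mg/L
C(48) = 65.905 + 81.131 + 154.821 + 212.180 + 271.090 = 785.127 mg/L

785.127 mg/L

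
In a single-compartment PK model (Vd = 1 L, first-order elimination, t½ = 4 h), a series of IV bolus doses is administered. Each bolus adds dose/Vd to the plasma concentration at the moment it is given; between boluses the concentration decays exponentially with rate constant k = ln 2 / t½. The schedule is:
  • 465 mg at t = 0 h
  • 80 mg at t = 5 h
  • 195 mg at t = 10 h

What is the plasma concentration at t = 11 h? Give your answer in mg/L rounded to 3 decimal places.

261.382 mg/L

k = ln 2 / 4 = 0.17329 per h
Dose 1 (465 mg at t=0 h): 465·exp(−0.17329·11) = 69.123 mg/L
Dose 2 (80 mg at t=5 h): 80·exp(−0.17329·6) = 28.284 mg/L
Dose 3 (195 mg at t=10 h): 195·exp(−0.17329·1) = 163.975 mg/L
C(11) = 69.123 + 28.284 + 163.975 = 261.382 mg/L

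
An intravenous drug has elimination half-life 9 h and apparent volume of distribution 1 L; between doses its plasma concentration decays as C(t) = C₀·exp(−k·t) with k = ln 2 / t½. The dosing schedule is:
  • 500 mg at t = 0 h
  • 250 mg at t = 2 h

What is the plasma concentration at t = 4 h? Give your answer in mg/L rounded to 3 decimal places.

k = ln 2 / 9 = 0.07702 per h
Dose 1 (500 mg at t=0 h): 500·exp(−0.07702·4) = 367.434 mg/L
Dose 2 (250 mg at t=2 h): 250·exp(−0.07702·2) = 214.311 mg/L
C(4) = 367.434 + 214.311 = 581.745 mg/L

581.745 mg/L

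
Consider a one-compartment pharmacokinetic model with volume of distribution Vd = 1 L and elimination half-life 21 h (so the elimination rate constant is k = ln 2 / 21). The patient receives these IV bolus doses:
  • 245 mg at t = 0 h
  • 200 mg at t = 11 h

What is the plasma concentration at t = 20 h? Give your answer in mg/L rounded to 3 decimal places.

k = ln 2 / 21 = 0.03301 per h
Dose 1 (245 mg at t=0 h): 245·exp(−0.03301·20) = 126.611 mg/L
Dose 2 (200 mg at t=11 h): 200·exp(−0.03301·9) = 148.599 mg/L
C(20) = 126.611 + 148.599 = 275.210 mg/L

275.210 mg/L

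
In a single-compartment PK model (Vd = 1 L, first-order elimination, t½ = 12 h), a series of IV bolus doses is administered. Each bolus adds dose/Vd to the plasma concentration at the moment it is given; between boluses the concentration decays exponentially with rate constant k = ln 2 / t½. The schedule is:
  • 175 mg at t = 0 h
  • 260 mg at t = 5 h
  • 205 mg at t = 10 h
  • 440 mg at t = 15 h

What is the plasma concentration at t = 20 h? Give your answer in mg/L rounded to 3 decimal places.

k = ln 2 / 12 = 0.05776 per h
Dose 1 (175 mg at t=0 h): 175·exp(−0.05776·20) = 55.122 mg/L
Dose 2 (260 mg at t=5 h): 260·exp(−0.05776·15) = 109.317 mg/L
Dose 3 (205 mg at t=10 h): 205·exp(−0.05776·10) = 115.052 mg/L
Dose 4 (440 mg at t=15 h): 440·exp(−0.05776·5) = 329.628 mg/L
C(20) = 55.122 + 109.317 + 115.052 + 329.628 = 609.118 mg/L

609.118 mg/L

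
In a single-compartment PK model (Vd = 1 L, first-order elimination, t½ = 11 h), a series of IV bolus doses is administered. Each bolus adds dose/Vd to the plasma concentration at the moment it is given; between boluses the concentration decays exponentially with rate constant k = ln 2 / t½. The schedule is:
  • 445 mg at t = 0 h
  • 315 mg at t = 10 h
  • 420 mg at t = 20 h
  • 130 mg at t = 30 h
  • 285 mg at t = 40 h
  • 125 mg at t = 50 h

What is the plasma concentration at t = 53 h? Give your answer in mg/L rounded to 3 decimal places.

348.853 mg/L

k = ln 2 / 11 = 0.06301 per h
Dose 1 (445 mg at t=0 h): 445·exp(−0.06301·53) = 15.774 mg/L
Dose 2 (315 mg at t=10 h): 315·exp(−0.06301·43) = 20.968 mg/L
Dose 3 (420 mg at t=20 h): 420·exp(−0.06301·33) = 52.500 mg/L
Dose 4 (130 mg at t=30 h): 130·exp(−0.06301·23) = 30.515 mg/L
Dose 5 (285 mg at t=40 h): 285·exp(−0.06301·13) = 125.627 mg/L
Dose 6 (125 mg at t=50 h): 125·exp(−0.06301·3) = 103.469 mg/L
C(53) = 15.774 + 20.968 + 52.500 + 30.515 + 125.627 + 103.469 = 348.853 mg/L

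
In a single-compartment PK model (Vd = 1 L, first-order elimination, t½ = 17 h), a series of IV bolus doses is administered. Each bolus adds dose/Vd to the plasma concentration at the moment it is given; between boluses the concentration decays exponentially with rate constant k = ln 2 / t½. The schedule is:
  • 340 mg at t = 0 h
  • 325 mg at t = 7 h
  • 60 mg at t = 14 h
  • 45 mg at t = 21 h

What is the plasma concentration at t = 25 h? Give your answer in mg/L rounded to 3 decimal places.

355.234 mg/L

k = ln 2 / 17 = 0.04077 per h
Dose 1 (340 mg at t=0 h): 340·exp(−0.04077·25) = 122.684 mg/L
Dose 2 (325 mg at t=7 h): 325·exp(−0.04077·18) = 156.008 mg/L
Dose 3 (60 mg at t=14 h): 60·exp(−0.04077·11) = 38.315 mg/L
Dose 4 (45 mg at t=21 h): 45·exp(−0.04077·4) = 38.228 mg/L
C(25) = 122.684 + 156.008 + 38.315 + 38.228 = 355.234 mg/L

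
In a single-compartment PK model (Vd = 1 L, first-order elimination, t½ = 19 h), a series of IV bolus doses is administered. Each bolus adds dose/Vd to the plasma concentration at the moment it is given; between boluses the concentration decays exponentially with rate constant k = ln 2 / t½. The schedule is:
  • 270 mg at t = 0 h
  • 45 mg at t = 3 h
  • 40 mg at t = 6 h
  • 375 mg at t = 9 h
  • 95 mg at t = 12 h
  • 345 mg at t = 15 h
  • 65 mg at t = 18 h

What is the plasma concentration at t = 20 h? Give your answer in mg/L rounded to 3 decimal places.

k = ln 2 / 19 = 0.03648 per h
Dose 1 (270 mg at t=0 h): 270·exp(−0.03648·20) = 130.164 mg/L
Dose 2 (45 mg at t=3 h): 45·exp(−0.03648·17) = 24.203 mg/L
Dose 3 (40 mg at t=6 h): 40·exp(−0.03648·14) = 24.002 mg/L
Dose 4 (375 mg at t=9 h): 375·exp(−0.03648·11) = 251.045 mg/L
Dose 5 (95 mg at t=12 h): 95·exp(−0.03648·8) = 70.954 mg/L
Dose 6 (345 mg at t=15 h): 345·exp(−0.03648·5) = 287.475 mg/L
Dose 7 (65 mg at t=18 h): 65·exp(−0.03648·2) = 60.426 mg/L
C(20) = 130.164 + 24.203 + 24.002 + 251.045 + 70.954 + 287.475 + 60.426 = 848.269 mg/L

848.269 mg/L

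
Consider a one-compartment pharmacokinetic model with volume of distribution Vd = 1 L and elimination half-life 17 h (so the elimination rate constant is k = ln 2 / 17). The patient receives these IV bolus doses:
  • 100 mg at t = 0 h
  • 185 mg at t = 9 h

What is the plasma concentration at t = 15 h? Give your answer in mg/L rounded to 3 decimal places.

k = ln 2 / 17 = 0.04077 per h
Dose 1 (100 mg at t=0 h): 100·exp(−0.04077·15) = 54.248 mg/L
Dose 2 (185 mg at t=9 h): 185·exp(−0.04077·6) = 144.852 mg/L
C(15) = 54.248 + 144.852 = 199.101 mg/L

199.101 mg/L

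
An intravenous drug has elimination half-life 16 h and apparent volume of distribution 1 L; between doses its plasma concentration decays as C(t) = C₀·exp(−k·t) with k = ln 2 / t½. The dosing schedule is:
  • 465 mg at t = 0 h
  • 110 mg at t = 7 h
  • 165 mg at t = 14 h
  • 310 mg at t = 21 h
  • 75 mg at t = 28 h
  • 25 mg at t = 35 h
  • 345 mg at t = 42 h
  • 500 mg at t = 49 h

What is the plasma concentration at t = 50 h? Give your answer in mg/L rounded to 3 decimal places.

k = ln 2 / 16 = 0.04332 per h
Dose 1 (465 mg at t=0 h): 465·exp(−0.04332·50) = 53.301 mg/L
Dose 2 (110 mg at t=7 h): 110·exp(−0.04332·43) = 17.076 mg/L
Dose 3 (165 mg at t=14 h): 165·exp(−0.04332·36) = 34.687 mg/L
Dose 4 (310 mg at t=21 h): 310·exp(−0.04332·29) = 88.256 mg/L
Dose 5 (75 mg at t=28 h): 75·exp(−0.04332·22) = 28.916 mg/L
Dose 6 (25 mg at t=35 h): 25·exp(−0.04332·15) = 13.053 mg/L
Dose 7 (345 mg at t=42 h): 345·exp(−0.04332·8) = 243.952 mg/L
Dose 8 (500 mg at t=49 h): 500·exp(−0.04332·1) = 478.802 mg/L
C(50) = 53.301 + 17.076 + 34.687 + 88.256 + 28.916 + 13.053 + 243.952 + 478.802 = 958.043 mg/L

958.043 mg/L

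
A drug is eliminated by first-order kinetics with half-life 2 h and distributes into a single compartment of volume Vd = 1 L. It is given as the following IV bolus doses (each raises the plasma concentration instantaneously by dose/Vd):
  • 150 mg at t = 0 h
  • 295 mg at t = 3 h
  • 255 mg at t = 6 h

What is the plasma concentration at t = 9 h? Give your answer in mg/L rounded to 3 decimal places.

k = ln 2 / 2 = 0.34657 per h
Dose 1 (150 mg at t=0 h): 150·exp(−0.34657·9) = 6.629 mg/L
Dose 2 (295 mg at t=3 h): 295·exp(−0.34657·6) = 36.875 mg/L
Dose 3 (255 mg at t=6 h): 255·exp(−0.34657·3) = 90.156 mg/L
C(9) = 6.629 + 36.875 + 90.156 = 133.660 mg/L

133.660 mg/L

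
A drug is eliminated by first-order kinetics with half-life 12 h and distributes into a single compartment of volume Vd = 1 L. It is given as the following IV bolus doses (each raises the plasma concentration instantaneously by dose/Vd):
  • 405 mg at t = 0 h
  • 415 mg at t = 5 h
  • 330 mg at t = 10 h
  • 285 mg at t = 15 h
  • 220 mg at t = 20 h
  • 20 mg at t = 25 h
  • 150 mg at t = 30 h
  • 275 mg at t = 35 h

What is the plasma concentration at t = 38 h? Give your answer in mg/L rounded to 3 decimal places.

k = ln 2 / 12 = 0.05776 per h
Dose 1 (405 mg at t=0 h): 405·exp(−0.05776·38) = 45.102 mg/L
Dose 2 (415 mg at t=5 h): 415·exp(−0.05776·33) = 61.690 mg/L
Dose 3 (330 mg at t=10 h): 330·exp(−0.05776·28) = 65.480 mg/L
Dose 4 (285 mg at t=15 h): 285·exp(−0.05776·23) = 75.487 mg/L
Dose 5 (220 mg at t=20 h): 220·exp(−0.05776·18) = 77.782 mg/L
Dose 6 (20 mg at t=25 h): 20·exp(−0.05776·13) = 9.439 mg/L
Dose 7 (150 mg at t=30 h): 150·exp(−0.05776·8) = 94.494 mg/L
Dose 8 (275 mg at t=35 h): 275·exp(−0.05776·3) = 231.247 mg/L
C(38) = 45.102 + 61.690 + 65.480 + 75.487 + 77.782 + 9.439 + 94.494 + 231.247 = 660.720 mg/L

660.720 mg/L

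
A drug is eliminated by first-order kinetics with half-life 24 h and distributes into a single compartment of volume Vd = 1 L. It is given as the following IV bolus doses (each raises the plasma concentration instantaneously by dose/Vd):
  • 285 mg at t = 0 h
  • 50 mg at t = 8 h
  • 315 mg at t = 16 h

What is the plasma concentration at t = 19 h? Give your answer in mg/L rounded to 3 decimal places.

k = ln 2 / 24 = 0.02888 per h
Dose 1 (285 mg at t=0 h): 285·exp(−0.02888·19) = 164.638 mg/L
Dose 2 (50 mg at t=8 h): 50·exp(−0.02888·11) = 36.391 mg/L
Dose 3 (315 mg at t=16 h): 315·exp(−0.02888·3) = 288.856 mg/L
C(19) = 164.638 + 36.391 + 288.856 = 489.885 mg/L

489.885 mg/L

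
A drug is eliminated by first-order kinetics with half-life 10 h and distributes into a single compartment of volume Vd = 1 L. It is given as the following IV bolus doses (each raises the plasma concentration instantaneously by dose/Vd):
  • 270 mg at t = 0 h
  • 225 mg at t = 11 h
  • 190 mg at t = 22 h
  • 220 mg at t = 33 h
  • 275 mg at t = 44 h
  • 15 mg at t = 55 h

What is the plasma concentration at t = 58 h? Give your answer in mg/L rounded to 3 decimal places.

k = ln 2 / 10 = 0.06931 per h
Dose 1 (270 mg at t=0 h): 270·exp(−0.06931·58) = 4.846 mg/L
Dose 2 (225 mg at t=11 h): 225·exp(−0.06931·47) = 8.656 mg/L
Dose 3 (190 mg at t=22 h): 190·exp(−0.06931·36) = 15.669 mg/L
Dose 4 (220 mg at t=33 h): 220·exp(−0.06931·25) = 38.891 mg/L
Dose 5 (275 mg at t=44 h): 275·exp(−0.06931·14) = 104.206 mg/L
Dose 6 (15 mg at t=55 h): 15·exp(−0.06931·3) = 12.184 mg/L
C(58) = 4.846 + 8.656 + 15.669 + 38.891 + 104.206 + 12.184 = 184.452 mg/L

184.452 mg/L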